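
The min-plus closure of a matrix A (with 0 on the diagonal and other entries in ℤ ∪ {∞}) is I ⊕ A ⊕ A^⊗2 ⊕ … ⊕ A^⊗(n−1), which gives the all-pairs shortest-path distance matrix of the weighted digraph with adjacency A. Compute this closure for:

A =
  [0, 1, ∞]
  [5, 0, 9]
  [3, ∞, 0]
Closure =
  [0, 1, 10]
  [5, 0, 9]
  [3, 4, 0]

This is the Floyd-Warshall all-pairs shortest-path computation. For each intermediate vertex k = 0, 1, …, 2, update dist[i][j] ← min(dist[i][j], dist[i][k] + dist[k][j]). The final matrix gives, for each (i, j), the minimum total weight of any directed path from i to j (possibly empty when i = j).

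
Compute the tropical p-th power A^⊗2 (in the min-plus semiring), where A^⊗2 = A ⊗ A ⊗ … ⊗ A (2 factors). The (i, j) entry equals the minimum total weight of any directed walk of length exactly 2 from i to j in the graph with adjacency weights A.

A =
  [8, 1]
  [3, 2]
A^⊗2 =
  [4, 3]
  [5, 4]

Each entry (A^⊗2)_ij equals the minimum over all length-2 walks i = v_0 → v_1 → … → v_2 = j of Σ_t A[v_t][v_{t+1}]. For example, for (i, j) = (0, 1) we minimise over 2 possible intermediate vertex sequences; the minimum is 3, attained along the walk 0 → 1 → 1.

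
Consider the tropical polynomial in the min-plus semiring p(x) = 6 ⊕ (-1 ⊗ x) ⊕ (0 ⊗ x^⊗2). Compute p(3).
p(3) = 2

A tropical monomial a ⊗ x^⊗i evaluates to a + i · x. Evaluating each term at x = 3:
  Term 0 contributes 6 + 0 · 3 = 6
  Term 1 contributes -1 + 1 · 3 = 2
  Term 2 contributes 0 + 2 · 3 = 6
p(3) = ⊕ of these = min[6, 2, 6] = 2.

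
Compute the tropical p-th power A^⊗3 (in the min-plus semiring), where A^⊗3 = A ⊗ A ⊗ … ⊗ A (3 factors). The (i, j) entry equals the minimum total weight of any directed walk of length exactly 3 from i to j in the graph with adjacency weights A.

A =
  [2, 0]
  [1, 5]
A^⊗3 =
  [3, 1]
  [2, 3]

Each entry (A^⊗3)_ij equals the minimum over all length-3 walks i = v_0 → v_1 → … → v_3 = j of Σ_t A[v_t][v_{t+1}]. For example, for (i, j) = (0, 1) we minimise over 4 possible intermediate vertex sequences; the minimum is 1, attained along the walk 0 → 1 → 0 → 1.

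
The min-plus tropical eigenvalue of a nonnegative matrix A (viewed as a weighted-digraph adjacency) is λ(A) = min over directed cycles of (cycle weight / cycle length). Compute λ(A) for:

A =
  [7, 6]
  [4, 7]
λ(A) = 5

Enumerate directed cycles and compute their means (weight / length). Sample:
  cycle 0 → 0: weight = 7, length = 1, mean = 7/1 ≈ 7.000
  cycle 1 → 1: weight = 7, length = 1, mean = 7/1 ≈ 7.000
  cycle 0 → 1 → 0: weight = 10, length = 2, mean = 10/2 ≈ 5.000
  cycle 1 → 0 → 1: weight = 10, length = 2, mean = 10/2 ≈ 5.000
Minimum mean = 5.000, attained e.g. along the cycle 0 → 1 → 0 with weight 10 and length 2. So λ(A) = 10/2 = 5.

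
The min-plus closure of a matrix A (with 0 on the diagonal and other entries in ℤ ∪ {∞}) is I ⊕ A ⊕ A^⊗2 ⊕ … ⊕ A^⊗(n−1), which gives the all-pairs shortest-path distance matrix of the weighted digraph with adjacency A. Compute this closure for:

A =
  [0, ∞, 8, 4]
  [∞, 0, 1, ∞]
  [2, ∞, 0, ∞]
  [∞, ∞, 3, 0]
Closure =
  [0, ∞, 7, 4]
  [3, 0, 1, 7]
  [2, ∞, 0, 6]
  [5, ∞, 3, 0]

This is the Floyd-Warshall all-pairs shortest-path computation. For each intermediate vertex k = 0, 1, …, 3, update dist[i][j] ← min(dist[i][j], dist[i][k] + dist[k][j]). The final matrix gives, for each (i, j), the minimum total weight of any directed path from i to j (possibly empty when i = j).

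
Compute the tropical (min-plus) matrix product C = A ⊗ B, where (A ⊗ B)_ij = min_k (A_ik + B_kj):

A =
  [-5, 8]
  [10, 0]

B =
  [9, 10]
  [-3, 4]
A ⊗ B =
  [4, 5]
  [-3, 4]

Apply the min-plus product entry-by-entry:
  C[0][0] = min over k of (A[0][0] + B[0][0] = -5 + 9 = 4, A[0][1] + B[1][0] = 8 + -3 = 5) = 4 (attained at k = 0)
  C[0][1] = min over k of (A[0][0] + B[0][1] = -5 + 10 = 5, A[0][1] + B[1][1] = 8 + 4 = 12) = 5 (attained at k = 0)
  C[1][0] = min over k of (A[1][0] + B[0][0] = 10 + 9 = 19, A[1][1] + B[1][0] = 0 + -3 = -3) = -3 (attained at k = 1)
  C[1][1] = min over k of (A[1][0] + B[0][1] = 10 + 10 = 20, A[1][1] + B[1][1] = 0 + 4 = 4) = 4 (attained at k = 1)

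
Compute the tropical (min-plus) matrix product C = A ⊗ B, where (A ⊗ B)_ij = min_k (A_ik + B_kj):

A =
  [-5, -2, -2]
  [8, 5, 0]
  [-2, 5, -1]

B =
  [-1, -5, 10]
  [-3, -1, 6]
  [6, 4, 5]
A ⊗ B =
  [-6, -10, 3]
  [2, 3, 5]
  [-3, -7, 4]

Apply the min-plus product entry-by-entry:
  C[0][0] = min over k of (A[0][0] + B[0][0] = -5 + -1 = -6, A[0][1] + B[1][0] = -2 + -3 = -5, A[0][2] + B[2][0] = -2 + 6 = 4) = -6 (attained at k = 0)
  C[0][1] = min over k of (A[0][0] + B[0][1] = -5 + -5 = -10, A[0][1] + B[1][1] = -2 + -1 = -3, A[0][2] + B[2][1] = -2 + 4 = 2) = -10 (attained at k = 0)
  C[0][2] = min over k of (A[0][0] + B[0][2] = -5 + 10 = 5, A[0][1] + B[1][2] = -2 + 6 = 4, A[0][2] + B[2][2] = -2 + 5 = 3) = 3 (attained at k = 2)
  C[1][0] = min over k of (A[1][0] + B[0][0] = 8 + -1 = 7, A[1][1] + B[1][0] = 5 + -3 = 2, A[1][2] + B[2][0] = 0 + 6 = 6) = 2 (attained at k = 1)
  C[1][1] = min over k of (A[1][0] + B[0][1] = 8 + -5 = 3, A[1][1] + B[1][1] = 5 + -1 = 4, A[1][2] + B[2][1] = 0 + 4 = 4) = 3 (attained at k = 0)
  C[1][2] = min over k of (A[1][0] + B[0][2] = 8 + 10 = 18, A[1][1] + B[1][2] = 5 + 6 = 11, A[1][2] + B[2][2] = 0 + 5 = 5) = 5 (attained at k = 2)
  C[2][0] = min over k of (A[2][0] + B[0][0] = -2 + -1 = -3, A[2][1] + B[1][0] = 5 + -3 = 2, A[2][2] + B[2][0] = -1 + 6 = 5) = -3 (attained at k = 0)
  C[2][1] = min over k of (A[2][0] + B[0][1] = -2 + -5 = -7, A[2][1] + B[1][1] = 5 + -1 = 4, A[2][2] + B[2][1] = -1 + 4 = 3) = -7 (attained at k = 0)
  C[2][2] = min over k of (A[2][0] + B[0][2] = -2 + 10 = 8, A[2][1] + B[1][2] = 5 + 6 = 11, A[2][2] + B[2][2] = -1 + 5 = 4) = 4 (attained at k = 2)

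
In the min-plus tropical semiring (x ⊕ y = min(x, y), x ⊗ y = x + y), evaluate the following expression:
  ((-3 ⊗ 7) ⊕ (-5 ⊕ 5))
((-3 ⊗ 7) ⊕ (-5 ⊕ 5)) = -5

Expand innermost to outermost. Recall ⊕ takes the minimum of its arguments and ⊗ takes their sum. Working out the expression ((-3 ⊗ 7) ⊕ (-5 ⊕ 5)) gives -5.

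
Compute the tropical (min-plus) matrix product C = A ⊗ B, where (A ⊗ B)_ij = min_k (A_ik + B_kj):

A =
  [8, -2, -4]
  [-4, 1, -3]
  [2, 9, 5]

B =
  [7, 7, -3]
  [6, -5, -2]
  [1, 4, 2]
A ⊗ B =
  [-3, -7, -4]
  [-2, -4, -7]
  [6, 4, -1]

Apply the min-plus product entry-by-entry:
  C[0][0] = min over k of (A[0][0] + B[0][0] = 8 + 7 = 15, A[0][1] + B[1][0] = -2 + 6 = 4, A[0][2] + B[2][0] = -4 + 1 = -3) = -3 (attained at k = 2)
  C[0][1] = min over k of (A[0][0] + B[0][1] = 8 + 7 = 15, A[0][1] + B[1][1] = -2 + -5 = -7, A[0][2] + B[2][1] = -4 + 4 = 0) = -7 (attained at k = 1)
  C[0][2] = min over k of (A[0][0] + B[0][2] = 8 + -3 = 5, A[0][1] + B[1][2] = -2 + -2 = -4, A[0][2] + B[2][2] = -4 + 2 = -2) = -4 (attained at k = 1)
  C[1][0] = min over k of (A[1][0] + B[0][0] = -4 + 7 = 3, A[1][1] + B[1][0] = 1 + 6 = 7, A[1][2] + B[2][0] = -3 + 1 = -2) = -2 (attained at k = 2)
  C[1][1] = min over k of (A[1][0] + B[0][1] = -4 + 7 = 3, A[1][1] + B[1][1] = 1 + -5 = -4, A[1][2] + B[2][1] = -3 + 4 = 1) = -4 (attained at k = 1)
  C[1][2] = min over k of (A[1][0] + B[0][2] = -4 + -3 = -7, A[1][1] + B[1][2] = 1 + -2 = -1, A[1][2] + B[2][2] = -3 + 2 = -1) = -7 (attained at k = 0)
  C[2][0] = min over k of (A[2][0] + B[0][0] = 2 + 7 = 9, A[2][1] + B[1][0] = 9 + 6 = 15, A[2][2] + B[2][0] = 5 + 1 = 6) = 6 (attained at k = 2)
  C[2][1] = min over k of (A[2][0] + B[0][1] = 2 + 7 = 9, A[2][1] + B[1][1] = 9 + -5 = 4, A[2][2] + B[2][1] = 5 + 4 = 9) = 4 (attained at k = 1)
  C[2][2] = min over k of (A[2][0] + B[0][2] = 2 + -3 = -1, A[2][1] + B[1][2] = 9 + -2 = 7, A[2][2] + B[2][2] = 5 + 2 = 7) = -1 (attained at k = 0)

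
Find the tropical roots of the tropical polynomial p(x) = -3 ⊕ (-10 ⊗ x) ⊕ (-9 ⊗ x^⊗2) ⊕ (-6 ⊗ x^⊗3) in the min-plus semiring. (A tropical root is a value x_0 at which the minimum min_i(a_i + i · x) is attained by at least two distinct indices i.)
Roots: {-3, -1, 7}

Each tropical root is a break point of the lower envelope of the lines y = a_i + i · x (there are 4 lines, with slopes 0, 1, ..., 3). Only the lines that attain the minimum somewhere contribute to roots; other lines are dominated. Here the surviving (envelope) indices are i = 3, i = 2, i = 1, i = 0.
Intersections between consecutive envelope lines give the roots: for adjacent envelope indices i < j the intersection is x = (a_i − a_j) / (j − i). Reading off the sorted break points: {-3, -1, 7}.
Verification: at each break x_0, at least two indices attain the minimum of min_i(a_i + i · x_0).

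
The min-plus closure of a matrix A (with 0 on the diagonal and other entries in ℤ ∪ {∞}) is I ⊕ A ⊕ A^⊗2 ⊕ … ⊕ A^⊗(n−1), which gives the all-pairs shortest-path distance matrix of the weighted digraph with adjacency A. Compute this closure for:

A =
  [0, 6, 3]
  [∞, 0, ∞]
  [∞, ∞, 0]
Closure =
  [0, 6, 3]
  [∞, 0, ∞]
  [∞, ∞, 0]

This is the Floyd-Warshall all-pairs shortest-path computation. For each intermediate vertex k = 0, 1, …, 2, update dist[i][j] ← min(dist[i][j], dist[i][k] + dist[k][j]). The final matrix gives, for each (i, j), the minimum total weight of any directed path from i to j (possibly empty when i = j).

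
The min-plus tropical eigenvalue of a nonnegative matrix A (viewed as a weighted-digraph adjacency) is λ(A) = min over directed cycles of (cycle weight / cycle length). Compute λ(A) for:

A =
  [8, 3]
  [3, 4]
λ(A) = 3

Enumerate directed cycles and compute their means (weight / length). Sample:
  cycle 0 → 0: weight = 8, length = 1, mean = 8/1 ≈ 8.000
  cycle 1 → 1: weight = 4, length = 1, mean = 4/1 ≈ 4.000
  cycle 0 → 1 → 0: weight = 6, length = 2, mean = 6/2 ≈ 3.000
  cycle 1 → 0 → 1: weight = 6, length = 2, mean = 6/2 ≈ 3.000
Minimum mean = 3.000, attained e.g. along the cycle 0 → 1 → 0 with weight 6 and length 2. So λ(A) = 6/2 = 3.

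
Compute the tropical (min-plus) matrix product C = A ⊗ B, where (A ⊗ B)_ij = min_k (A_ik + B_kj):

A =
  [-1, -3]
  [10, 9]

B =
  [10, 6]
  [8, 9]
A ⊗ B =
  [5, 5]
  [17, 16]

Apply the min-plus product entry-by-entry:
  C[0][0] = min over k of (A[0][0] + B[0][0] = -1 + 10 = 9, A[0][1] + B[1][0] = -3 + 8 = 5) = 5 (attained at k = 1)
  C[0][1] = min over k of (A[0][0] + B[0][1] = -1 + 6 = 5, A[0][1] + B[1][1] = -3 + 9 = 6) = 5 (attained at k = 0)
  C[1][0] = min over k of (A[1][0] + B[0][0] = 10 + 10 = 20, A[1][1] + B[1][0] = 9 + 8 = 17) = 17 (attained at k = 1)
  C[1][1] = min over k of (A[1][0] + B[0][1] = 10 + 6 = 16, A[1][1] + B[1][1] = 9 + 9 = 18) = 16 (attained at k = 0)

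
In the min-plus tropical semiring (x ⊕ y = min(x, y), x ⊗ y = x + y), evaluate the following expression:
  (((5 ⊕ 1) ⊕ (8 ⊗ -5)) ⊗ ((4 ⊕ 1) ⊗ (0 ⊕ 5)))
(((5 ⊕ 1) ⊕ (8 ⊗ -5)) ⊗ ((4 ⊕ 1) ⊗ (0 ⊕ 5))) = 2

Expand innermost to outermost. Recall ⊕ takes the minimum of its arguments and ⊗ takes their sum. Working out the expression (((5 ⊕ 1) ⊕ (8 ⊗ -5)) ⊗ ((4 ⊕ 1) ⊗ (0 ⊕ 5))) gives 2.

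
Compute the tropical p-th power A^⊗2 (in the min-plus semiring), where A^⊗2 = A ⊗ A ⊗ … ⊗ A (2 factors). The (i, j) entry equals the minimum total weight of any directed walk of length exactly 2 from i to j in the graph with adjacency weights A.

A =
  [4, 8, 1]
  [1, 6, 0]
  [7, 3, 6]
A^⊗2 =
  [8, 4, 5]
  [5, 3, 2]
  [4, 9, 3]

Each entry (A^⊗2)_ij equals the minimum over all length-2 walks i = v_0 → v_1 → … → v_2 = j of Σ_t A[v_t][v_{t+1}]. For example, for (i, j) = (0, 2) we minimise over 3 possible intermediate vertex sequences; the minimum is 5, attained along the walk 0 → 0 → 2.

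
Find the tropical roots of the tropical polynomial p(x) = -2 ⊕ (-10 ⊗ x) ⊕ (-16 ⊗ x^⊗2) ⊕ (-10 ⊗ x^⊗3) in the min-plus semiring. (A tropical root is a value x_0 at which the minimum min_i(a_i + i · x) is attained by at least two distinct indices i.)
Roots: {-6, 6, 8}

Each tropical root is a break point of the lower envelope of the lines y = a_i + i · x (there are 4 lines, with slopes 0, 1, ..., 3). Only the lines that attain the minimum somewhere contribute to roots; other lines are dominated. Here the surviving (envelope) indices are i = 3, i = 2, i = 1, i = 0.
Intersections between consecutive envelope lines give the roots: for adjacent envelope indices i < j the intersection is x = (a_i − a_j) / (j − i). Reading off the sorted break points: {-6, 6, 8}.
Verification: at each break x_0, at least two indices attain the minimum of min_i(a_i + i · x_0).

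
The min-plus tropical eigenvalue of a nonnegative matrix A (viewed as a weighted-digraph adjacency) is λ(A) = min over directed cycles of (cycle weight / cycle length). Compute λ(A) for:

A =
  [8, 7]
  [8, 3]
λ(A) = 3

Enumerate directed cycles and compute their means (weight / length). Sample:
  cycle 0 → 0: weight = 8, length = 1, mean = 8/1 ≈ 8.000
  cycle 1 → 1: weight = 3, length = 1, mean = 3/1 ≈ 3.000
  cycle 0 → 1 → 0: weight = 15, length = 2, mean = 15/2 ≈ 7.500
  cycle 1 → 0 → 1: weight = 15, length = 2, mean = 15/2 ≈ 7.500
Minimum mean = 3.000, attained e.g. along the cycle 1 → 1 with weight 3 and length 1. So λ(A) = 3/1 = 3.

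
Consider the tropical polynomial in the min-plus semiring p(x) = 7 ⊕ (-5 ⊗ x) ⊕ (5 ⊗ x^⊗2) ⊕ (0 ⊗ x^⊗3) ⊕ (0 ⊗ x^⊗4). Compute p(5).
p(5) = 0

A tropical monomial a ⊗ x^⊗i evaluates to a + i · x. Evaluating each term at x = 5:
  Term 0 contributes 7 + 0 · 5 = 7
  Term 1 contributes -5 + 1 · 5 = 0
  Term 2 contributes 5 + 2 · 5 = 15
  Term 3 contributes 0 + 3 · 5 = 15
  Term 4 contributes 0 + 4 · 5 = 20
p(5) = ⊕ of these = min[7, 0, 15, 15, 20] = 0.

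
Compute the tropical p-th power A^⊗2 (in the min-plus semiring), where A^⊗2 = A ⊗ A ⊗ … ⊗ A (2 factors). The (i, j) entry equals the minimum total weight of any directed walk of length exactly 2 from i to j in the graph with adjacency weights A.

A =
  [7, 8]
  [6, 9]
A^⊗2 =
  [14, 15]
  [13, 14]

Each entry (A^⊗2)_ij equals the minimum over all length-2 walks i = v_0 → v_1 → … → v_2 = j of Σ_t A[v_t][v_{t+1}]. For example, for (i, j) = (0, 1) we minimise over 2 possible intermediate vertex sequences; the minimum is 15, attained along the walk 0 → 0 → 1.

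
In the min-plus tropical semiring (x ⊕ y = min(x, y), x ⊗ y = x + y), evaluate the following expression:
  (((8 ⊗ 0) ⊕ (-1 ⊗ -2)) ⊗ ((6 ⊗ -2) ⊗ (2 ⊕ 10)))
(((8 ⊗ 0) ⊕ (-1 ⊗ -2)) ⊗ ((6 ⊗ -2) ⊗ (2 ⊕ 10))) = 3

Expand innermost to outermost. Recall ⊕ takes the minimum of its arguments and ⊗ takes their sum. Working out the expression (((8 ⊗ 0) ⊕ (-1 ⊗ -2)) ⊗ ((6 ⊗ -2) ⊗ (2 ⊕ 10))) gives 3.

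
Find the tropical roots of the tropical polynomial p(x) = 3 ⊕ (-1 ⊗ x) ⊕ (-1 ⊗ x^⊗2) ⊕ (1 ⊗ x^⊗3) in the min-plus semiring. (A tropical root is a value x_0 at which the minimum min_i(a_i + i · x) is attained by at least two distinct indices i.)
Roots: {-2, 0, 4}

Each tropical root is a break point of the lower envelope of the lines y = a_i + i · x (there are 4 lines, with slopes 0, 1, ..., 3). Only the lines that attain the minimum somewhere contribute to roots; other lines are dominated. Here the surviving (envelope) indices are i = 3, i = 2, i = 1, i = 0.
Intersections between consecutive envelope lines give the roots: for adjacent envelope indices i < j the intersection is x = (a_i − a_j) / (j − i). Reading off the sorted break points: {-2, 0, 4}.
Verification: at each break x_0, at least two indices attain the minimum of min_i(a_i + i · x_0).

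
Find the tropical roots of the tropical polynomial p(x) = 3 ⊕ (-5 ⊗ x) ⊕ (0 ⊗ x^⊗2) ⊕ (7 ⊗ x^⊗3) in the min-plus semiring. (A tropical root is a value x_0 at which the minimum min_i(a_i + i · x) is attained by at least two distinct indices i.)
Roots: {-7, -5, 8}

Each tropical root is a break point of the lower envelope of the lines y = a_i + i · x (there are 4 lines, with slopes 0, 1, ..., 3). Only the lines that attain the minimum somewhere contribute to roots; other lines are dominated. Here the surviving (envelope) indices are i = 3, i = 2, i = 1, i = 0.
Intersections between consecutive envelope lines give the roots: for adjacent envelope indices i < j the intersection is x = (a_i − a_j) / (j − i). Reading off the sorted break points: {-7, -5, 8}.
Verification: at each break x_0, at least two indices attain the minimum of min_i(a_i + i · x_0).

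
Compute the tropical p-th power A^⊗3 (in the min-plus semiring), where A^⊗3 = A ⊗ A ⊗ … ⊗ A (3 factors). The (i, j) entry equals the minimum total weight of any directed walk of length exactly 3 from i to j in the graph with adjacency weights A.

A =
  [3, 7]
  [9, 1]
A^⊗3 =
  [9, 9]
  [11, 3]

Each entry (A^⊗3)_ij equals the minimum over all length-3 walks i = v_0 → v_1 → … → v_3 = j of Σ_t A[v_t][v_{t+1}]. For example, for (i, j) = (0, 1) we minimise over 4 possible intermediate vertex sequences; the minimum is 9, attained along the walk 0 → 1 → 1 → 1.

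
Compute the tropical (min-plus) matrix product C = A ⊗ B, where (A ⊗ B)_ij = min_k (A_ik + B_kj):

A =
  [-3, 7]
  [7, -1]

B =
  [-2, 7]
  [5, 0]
A ⊗ B =
  [-5, 4]
  [4, -1]

Apply the min-plus product entry-by-entry:
  C[0][0] = min over k of (A[0][0] + B[0][0] = -3 + -2 = -5, A[0][1] + B[1][0] = 7 + 5 = 12) = -5 (attained at k = 0)
  C[0][1] = min over k of (A[0][0] + B[0][1] = -3 + 7 = 4, A[0][1] + B[1][1] = 7 + 0 = 7) = 4 (attained at k = 0)
  C[1][0] = min over k of (A[1][0] + B[0][0] = 7 + -2 = 5, A[1][1] + B[1][0] = -1 + 5 = 4) = 4 (attained at k = 1)
  C[1][1] = min over k of (A[1][0] + B[0][1] = 7 + 7 = 14, A[1][1] + B[1][1] = -1 + 0 = -1) = -1 (attained at k = 1)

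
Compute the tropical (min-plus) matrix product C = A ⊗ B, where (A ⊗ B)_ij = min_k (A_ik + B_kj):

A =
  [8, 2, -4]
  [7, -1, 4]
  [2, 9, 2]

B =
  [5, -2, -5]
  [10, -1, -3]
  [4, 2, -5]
A ⊗ B =
  [0, -2, -9]
  [8, -2, -4]
  [6, 0, -3]

Apply the min-plus product entry-by-entry:
  C[0][0] = min over k of (A[0][0] + B[0][0] = 8 + 5 = 13, A[0][1] + B[1][0] = 2 + 10 = 12, A[0][2] + B[2][0] = -4 + 4 = 0) = 0 (attained at k = 2)
  C[0][1] = min over k of (A[0][0] + B[0][1] = 8 + -2 = 6, A[0][1] + B[1][1] = 2 + -1 = 1, A[0][2] + B[2][1] = -4 + 2 = -2) = -2 (attained at k = 2)
  C[0][2] = min over k of (A[0][0] + B[0][2] = 8 + -5 = 3, A[0][1] + B[1][2] = 2 + -3 = -1, A[0][2] + B[2][2] = -4 + -5 = -9) = -9 (attained at k = 2)
  C[1][0] = min over k of (A[1][0] + B[0][0] = 7 + 5 = 12, A[1][1] + B[1][0] = -1 + 10 = 9, A[1][2] + B[2][0] = 4 + 4 = 8) = 8 (attained at k = 2)
  C[1][1] = min over k of (A[1][0] + B[0][1] = 7 + -2 = 5, A[1][1] + B[1][1] = -1 + -1 = -2, A[1][2] + B[2][1] = 4 + 2 = 6) = -2 (attained at k = 1)
  C[1][2] = min over k of (A[1][0] + B[0][2] = 7 + -5 = 2, A[1][1] + B[1][2] = -1 + -3 = -4, A[1][2] + B[2][2] = 4 + -5 = -1) = -4 (attained at k = 1)
  C[2][0] = min over k of (A[2][0] + B[0][0] = 2 + 5 = 7, A[2][1] + B[1][0] = 9 + 10 = 19, A[2][2] + B[2][0] = 2 + 4 = 6) = 6 (attained at k = 2)
  C[2][1] = min over k of (A[2][0] + B[0][1] = 2 + -2 = 0, A[2][1] + B[1][1] = 9 + -1 = 8, A[2][2] + B[2][1] = 2 + 2 = 4) = 0 (attained at k = 0)
  C[2][2] = min over k of (A[2][0] + B[0][2] = 2 + -5 = -3, A[2][1] + B[1][2] = 9 + -3 = 6, A[2][2] + B[2][2] = 2 + -5 = -3) = -3 (attained at k = 0)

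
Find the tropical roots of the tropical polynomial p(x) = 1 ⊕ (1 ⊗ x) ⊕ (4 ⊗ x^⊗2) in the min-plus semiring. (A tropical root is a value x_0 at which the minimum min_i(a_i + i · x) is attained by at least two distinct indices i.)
Roots: {-3, 0}

Each tropical root is a break point of the lower envelope of the lines y = a_i + i · x (there are 3 lines, with slopes 0, 1, ..., 2). Only the lines that attain the minimum somewhere contribute to roots; other lines are dominated. Here the surviving (envelope) indices are i = 2, i = 1, i = 0.
Intersections between consecutive envelope lines give the roots: for adjacent envelope indices i < j the intersection is x = (a_i − a_j) / (j − i). Reading off the sorted break points: {-3, 0}.
Verification: at each break x_0, at least two indices attain the minimum of min_i(a_i + i · x_0).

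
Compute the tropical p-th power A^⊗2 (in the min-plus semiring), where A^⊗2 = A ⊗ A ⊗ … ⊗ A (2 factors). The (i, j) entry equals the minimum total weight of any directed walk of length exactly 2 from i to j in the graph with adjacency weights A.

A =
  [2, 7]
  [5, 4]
A^⊗2 =
  [4, 9]
  [7, 8]

Each entry (A^⊗2)_ij equals the minimum over all length-2 walks i = v_0 → v_1 → … → v_2 = j of Σ_t A[v_t][v_{t+1}]. For example, for (i, j) = (0, 1) we minimise over 2 possible intermediate vertex sequences; the minimum is 9, attained along the walk 0 → 0 → 1.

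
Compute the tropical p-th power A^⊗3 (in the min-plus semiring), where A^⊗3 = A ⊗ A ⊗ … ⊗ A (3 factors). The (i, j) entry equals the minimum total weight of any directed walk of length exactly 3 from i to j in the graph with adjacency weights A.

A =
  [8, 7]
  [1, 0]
A^⊗3 =
  [8, 7]
  [1, 0]

Each entry (A^⊗3)_ij equals the minimum over all length-3 walks i = v_0 → v_1 → … → v_3 = j of Σ_t A[v_t][v_{t+1}]. For example, for (i, j) = (0, 1) we minimise over 4 possible intermediate vertex sequences; the minimum is 7, attained along the walk 0 → 1 → 1 → 1.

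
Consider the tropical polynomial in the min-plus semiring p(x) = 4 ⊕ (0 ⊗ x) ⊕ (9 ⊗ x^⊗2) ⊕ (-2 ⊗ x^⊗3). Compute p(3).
p(3) = 3

A tropical monomial a ⊗ x^⊗i evaluates to a + i · x. Evaluating each term at x = 3:
  Term 0 contributes 4 + 0 · 3 = 4
  Term 1 contributes 0 + 1 · 3 = 3
  Term 2 contributes 9 + 2 · 3 = 15
  Term 3 contributes -2 + 3 · 3 = 7
p(3) = ⊕ of these = min[4, 3, 15, 7] = 3.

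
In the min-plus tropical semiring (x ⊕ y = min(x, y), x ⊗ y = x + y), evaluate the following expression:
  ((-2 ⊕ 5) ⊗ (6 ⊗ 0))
((-2 ⊕ 5) ⊗ (6 ⊗ 0)) = 4

Expand innermost to outermost. Recall ⊕ takes the minimum of its arguments and ⊗ takes their sum. Working out the expression ((-2 ⊕ 5) ⊗ (6 ⊗ 0)) gives 4.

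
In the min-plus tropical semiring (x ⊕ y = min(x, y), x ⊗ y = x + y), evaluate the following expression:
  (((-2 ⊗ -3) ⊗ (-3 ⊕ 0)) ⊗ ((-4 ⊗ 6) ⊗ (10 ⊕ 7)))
(((-2 ⊗ -3) ⊗ (-3 ⊕ 0)) ⊗ ((-4 ⊗ 6) ⊗ (10 ⊕ 7))) = 1

Expand innermost to outermost. Recall ⊕ takes the minimum of its arguments and ⊗ takes their sum. Working out the expression (((-2 ⊗ -3) ⊗ (-3 ⊕ 0)) ⊗ ((-4 ⊗ 6) ⊗ (10 ⊕ 7))) gives 1.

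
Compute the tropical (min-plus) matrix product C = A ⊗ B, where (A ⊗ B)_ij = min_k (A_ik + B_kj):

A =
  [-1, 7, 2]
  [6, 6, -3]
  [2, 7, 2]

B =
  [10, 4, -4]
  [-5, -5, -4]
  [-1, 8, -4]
A ⊗ B =
  [1, 2, -5]
  [-4, 1, -7]
  [1, 2, -2]

Apply the min-plus product entry-by-entry:
  C[0][0] = min over k of (A[0][0] + B[0][0] = -1 + 10 = 9, A[0][1] + B[1][0] = 7 + -5 = 2, A[0][2] + B[2][0] = 2 + -1 = 1) = 1 (attained at k = 2)
  C[0][1] = min over k of (A[0][0] + B[0][1] = -1 + 4 = 3, A[0][1] + B[1][1] = 7 + -5 = 2, A[0][2] + B[2][1] = 2 + 8 = 10) = 2 (attained at k = 1)
  C[0][2] = min over k of (A[0][0] + B[0][2] = -1 + -4 = -5, A[0][1] + B[1][2] = 7 + -4 = 3, A[0][2] + B[2][2] = 2 + -4 = -2) = -5 (attained at k = 0)
  C[1][0] = min over k of (A[1][0] + B[0][0] = 6 + 10 = 16, A[1][1] + B[1][0] = 6 + -5 = 1, A[1][2] + B[2][0] = -3 + -1 = -4) = -4 (attained at k = 2)
  C[1][1] = min over k of (A[1][0] + B[0][1] = 6 + 4 = 10, A[1][1] + B[1][1] = 6 + -5 = 1, A[1][2] + B[2][1] = -3 + 8 = 5) = 1 (attained at k = 1)
  C[1][2] = min over k of (A[1][0] + B[0][2] = 6 + -4 = 2, A[1][1] + B[1][2] = 6 + -4 = 2, A[1][2] + B[2][2] = -3 + -4 = -7) = -7 (attained at k = 2)
  C[2][0] = min over k of (A[2][0] + B[0][0] = 2 + 10 = 12, A[2][1] + B[1][0] = 7 + -5 = 2, A[2][2] + B[2][0] = 2 + -1 = 1) = 1 (attained at k = 2)
  C[2][1] = min over k of (A[2][0] + B[0][1] = 2 + 4 = 6, A[2][1] + B[1][1] = 7 + -5 = 2, A[2][2] + B[2][1] = 2 + 8 = 10) = 2 (attained at k = 1)
  C[2][2] = min over k of (A[2][0] + B[0][2] = 2 + -4 = -2, A[2][1] + B[1][2] = 7 + -4 = 3, A[2][2] + B[2][2] = 2 + -4 = -2) = -2 (attained at k = 0)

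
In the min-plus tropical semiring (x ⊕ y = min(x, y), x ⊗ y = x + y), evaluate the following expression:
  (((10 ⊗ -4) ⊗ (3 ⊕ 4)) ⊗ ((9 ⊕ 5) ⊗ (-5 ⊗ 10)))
(((10 ⊗ -4) ⊗ (3 ⊕ 4)) ⊗ ((9 ⊕ 5) ⊗ (-5 ⊗ 10))) = 19

Expand innermost to outermost. Recall ⊕ takes the minimum of its arguments and ⊗ takes their sum. Working out the expression (((10 ⊗ -4) ⊗ (3 ⊕ 4)) ⊗ ((9 ⊕ 5) ⊗ (-5 ⊗ 10))) gives 19.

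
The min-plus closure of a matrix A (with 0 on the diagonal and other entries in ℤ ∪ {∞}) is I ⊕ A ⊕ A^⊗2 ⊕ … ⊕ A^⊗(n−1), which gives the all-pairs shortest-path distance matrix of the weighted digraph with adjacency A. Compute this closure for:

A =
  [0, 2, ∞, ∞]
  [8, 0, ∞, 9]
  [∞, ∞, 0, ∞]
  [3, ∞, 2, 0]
Closure =
  [0, 2, 13, 11]
  [8, 0, 11, 9]
  [∞, ∞, 0, ∞]
  [3, 5, 2, 0]

This is the Floyd-Warshall all-pairs shortest-path computation. For each intermediate vertex k = 0, 1, …, 3, update dist[i][j] ← min(dist[i][j], dist[i][k] + dist[k][j]). The final matrix gives, for each (i, j), the minimum total weight of any directed path from i to j (possibly empty when i = j).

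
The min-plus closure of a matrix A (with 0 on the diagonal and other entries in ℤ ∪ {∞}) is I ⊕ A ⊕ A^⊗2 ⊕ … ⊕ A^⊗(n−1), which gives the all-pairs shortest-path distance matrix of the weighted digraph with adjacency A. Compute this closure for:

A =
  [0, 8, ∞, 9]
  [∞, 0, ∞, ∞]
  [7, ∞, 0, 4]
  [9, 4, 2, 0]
Closure =
  [0, 8, 11, 9]
  [∞, 0, ∞, ∞]
  [7, 8, 0, 4]
  [9, 4, 2, 0]

This is the Floyd-Warshall all-pairs shortest-path computation. For each intermediate vertex k = 0, 1, …, 3, update dist[i][j] ← min(dist[i][j], dist[i][k] + dist[k][j]). The final matrix gives, for each (i, j), the minimum total weight of any directed path from i to j (possibly empty when i = j).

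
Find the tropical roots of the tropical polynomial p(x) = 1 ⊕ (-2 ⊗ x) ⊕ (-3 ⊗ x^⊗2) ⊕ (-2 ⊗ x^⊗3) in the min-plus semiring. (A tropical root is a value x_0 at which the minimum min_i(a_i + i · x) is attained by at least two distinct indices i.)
Roots: {-1, 1, 3}

Each tropical root is a break point of the lower envelope of the lines y = a_i + i · x (there are 4 lines, with slopes 0, 1, ..., 3). Only the lines that attain the minimum somewhere contribute to roots; other lines are dominated. Here the surviving (envelope) indices are i = 3, i = 2, i = 1, i = 0.
Intersections between consecutive envelope lines give the roots: for adjacent envelope indices i < j the intersection is x = (a_i − a_j) / (j − i). Reading off the sorted break points: {-1, 1, 3}.
Verification: at each break x_0, at least two indices attain the minimum of min_i(a_i + i · x_0).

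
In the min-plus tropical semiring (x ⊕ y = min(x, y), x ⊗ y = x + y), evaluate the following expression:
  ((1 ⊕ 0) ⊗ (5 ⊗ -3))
((1 ⊕ 0) ⊗ (5 ⊗ -3)) = 2

Expand innermost to outermost. Recall ⊕ takes the minimum of its arguments and ⊗ takes their sum. Working out the expression ((1 ⊕ 0) ⊗ (5 ⊗ -3)) gives 2.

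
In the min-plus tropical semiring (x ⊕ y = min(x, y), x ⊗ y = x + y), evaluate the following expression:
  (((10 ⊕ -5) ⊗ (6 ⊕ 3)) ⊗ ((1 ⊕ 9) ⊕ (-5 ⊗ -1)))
(((10 ⊕ -5) ⊗ (6 ⊕ 3)) ⊗ ((1 ⊕ 9) ⊕ (-5 ⊗ -1))) = -8

Expand innermost to outermost. Recall ⊕ takes the minimum of its arguments and ⊗ takes their sum. Working out the expression (((10 ⊕ -5) ⊗ (6 ⊕ 3)) ⊗ ((1 ⊕ 9) ⊕ (-5 ⊗ -1))) gives -8.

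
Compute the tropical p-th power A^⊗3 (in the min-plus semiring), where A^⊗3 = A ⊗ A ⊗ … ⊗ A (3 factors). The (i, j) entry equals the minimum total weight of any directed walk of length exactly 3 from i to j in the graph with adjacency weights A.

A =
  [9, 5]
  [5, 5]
A^⊗3 =
  [15, 15]
  [15, 15]

Each entry (A^⊗3)_ij equals the minimum over all length-3 walks i = v_0 → v_1 → … → v_3 = j of Σ_t A[v_t][v_{t+1}]. For example, for (i, j) = (0, 1) we minimise over 4 possible intermediate vertex sequences; the minimum is 15, attained along the walk 0 → 1 → 0 → 1.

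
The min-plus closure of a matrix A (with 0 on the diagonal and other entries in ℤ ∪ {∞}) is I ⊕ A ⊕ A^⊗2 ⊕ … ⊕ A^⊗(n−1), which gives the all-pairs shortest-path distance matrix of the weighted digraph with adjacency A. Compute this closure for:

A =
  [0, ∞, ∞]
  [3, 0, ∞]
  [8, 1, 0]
Closure =
  [0, ∞, ∞]
  [3, 0, ∞]
  [4, 1, 0]

This is the Floyd-Warshall all-pairs shortest-path computation. For each intermediate vertex k = 0, 1, …, 2, update dist[i][j] ← min(dist[i][j], dist[i][k] + dist[k][j]). The final matrix gives, for each (i, j), the minimum total weight of any directed path from i to j (possibly empty when i = j).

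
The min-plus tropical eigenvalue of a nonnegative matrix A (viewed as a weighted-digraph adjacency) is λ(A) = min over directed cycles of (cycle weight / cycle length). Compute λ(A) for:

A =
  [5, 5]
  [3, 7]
λ(A) = 4

Enumerate directed cycles and compute their means (weight / length). Sample:
  cycle 0 → 0: weight = 5, length = 1, mean = 5/1 ≈ 5.000
  cycle 1 → 1: weight = 7, length = 1, mean = 7/1 ≈ 7.000
  cycle 0 → 1 → 0: weight = 8, length = 2, mean = 8/2 ≈ 4.000
  cycle 1 → 0 → 1: weight = 8, length = 2, mean = 8/2 ≈ 4.000
Minimum mean = 4.000, attained e.g. along the cycle 0 → 1 → 0 with weight 8 and length 2. So λ(A) = 8/2 = 4.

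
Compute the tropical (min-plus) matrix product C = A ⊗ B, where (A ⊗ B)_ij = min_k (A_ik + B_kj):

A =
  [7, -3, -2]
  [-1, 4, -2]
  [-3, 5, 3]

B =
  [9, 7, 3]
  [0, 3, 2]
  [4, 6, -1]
A ⊗ B =
  [-3, 0, -3]
  [2, 4, -3]
  [5, 4, 0]

Apply the min-plus product entry-by-entry:
  C[0][0] = min over k of (A[0][0] + B[0][0] = 7 + 9 = 16, A[0][1] + B[1][0] = -3 + 0 = -3, A[0][2] + B[2][0] = -2 + 4 = 2) = -3 (attained at k = 1)
  C[0][1] = min over k of (A[0][0] + B[0][1] = 7 + 7 = 14, A[0][1] + B[1][1] = -3 + 3 = 0, A[0][2] + B[2][1] = -2 + 6 = 4) = 0 (attained at k = 1)
  C[0][2] = min over k of (A[0][0] + B[0][2] = 7 + 3 = 10, A[0][1] + B[1][2] = -3 + 2 = -1, A[0][2] + B[2][2] = -2 + -1 = -3) = -3 (attained at k = 2)
  C[1][0] = min over k of (A[1][0] + B[0][0] = -1 + 9 = 8, A[1][1] + B[1][0] = 4 + 0 = 4, A[1][2] + B[2][0] = -2 + 4 = 2) = 2 (attained at k = 2)
  C[1][1] = min over k of (A[1][0] + B[0][1] = -1 + 7 = 6, A[1][1] + B[1][1] = 4 + 3 = 7, A[1][2] + B[2][1] = -2 + 6 = 4) = 4 (attained at k = 2)
  C[1][2] = min over k of (A[1][0] + B[0][2] = -1 + 3 = 2, A[1][1] + B[1][2] = 4 + 2 = 6, A[1][2] + B[2][2] = -2 + -1 = -3) = -3 (attained at k = 2)
  C[2][0] = min over k of (A[2][0] + B[0][0] = -3 + 9 = 6, A[2][1] + B[1][0] = 5 + 0 = 5, A[2][2] + B[2][0] = 3 + 4 = 7) = 5 (attained at k = 1)
  C[2][1] = min over k of (A[2][0] + B[0][1] = -3 + 7 = 4, A[2][1] + B[1][1] = 5 + 3 = 8, A[2][2] + B[2][1] = 3 + 6 = 9) = 4 (attained at k = 0)
  C[2][2] = min over k of (A[2][0] + B[0][2] = -3 + 3 = 0, A[2][1] + B[1][2] = 5 + 2 = 7, A[2][2] + B[2][2] = 3 + -1 = 2) = 0 (attained at k = 0)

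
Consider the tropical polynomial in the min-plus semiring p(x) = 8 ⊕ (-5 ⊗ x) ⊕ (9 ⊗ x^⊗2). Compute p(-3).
p(-3) = -8

A tropical monomial a ⊗ x^⊗i evaluates to a + i · x. Evaluating each term at x = -3:
  Term 0 contributes 8 + 0 · -3 = 8
  Term 1 contributes -5 + 1 · -3 = -8
  Term 2 contributes 9 + 2 · -3 = 3
p(-3) = ⊕ of these = min[8, -8, 3] = -8.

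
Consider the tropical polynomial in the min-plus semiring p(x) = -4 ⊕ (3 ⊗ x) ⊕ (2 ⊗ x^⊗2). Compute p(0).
p(0) = -4

A tropical monomial a ⊗ x^⊗i evaluates to a + i · x. Evaluating each term at x = 0:
  Term 0 contributes -4 + 0 · 0 = -4
  Term 1 contributes 3 + 1 · 0 = 3
  Term 2 contributes 2 + 2 · 0 = 2
p(0) = ⊕ of these = min[-4, 3, 2] = -4.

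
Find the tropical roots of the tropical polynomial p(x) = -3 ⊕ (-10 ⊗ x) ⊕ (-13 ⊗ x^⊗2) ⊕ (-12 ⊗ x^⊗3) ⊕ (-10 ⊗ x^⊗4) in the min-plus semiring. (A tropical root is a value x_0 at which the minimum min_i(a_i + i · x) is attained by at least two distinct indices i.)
Roots: {-2, -1, 3, 7}

Each tropical root is a break point of the lower envelope of the lines y = a_i + i · x (there are 5 lines, with slopes 0, 1, ..., 4). Only the lines that attain the minimum somewhere contribute to roots; other lines are dominated. Here the surviving (envelope) indices are i = 4, i = 3, i = 2, i = 1, i = 0.
Intersections between consecutive envelope lines give the roots: for adjacent envelope indices i < j the intersection is x = (a_i − a_j) / (j − i). Reading off the sorted break points: {-2, -1, 3, 7}.
Verification: at each break x_0, at least two indices attain the minimum of min_i(a_i + i · x_0).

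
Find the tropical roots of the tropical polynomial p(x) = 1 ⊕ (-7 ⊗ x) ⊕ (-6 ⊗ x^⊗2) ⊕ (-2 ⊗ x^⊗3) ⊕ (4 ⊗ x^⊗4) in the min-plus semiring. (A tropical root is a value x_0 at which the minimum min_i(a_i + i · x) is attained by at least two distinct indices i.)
Roots: {-6, -4, -1, 8}

Each tropical root is a break point of the lower envelope of the lines y = a_i + i · x (there are 5 lines, with slopes 0, 1, ..., 4). Only the lines that attain the minimum somewhere contribute to roots; other lines are dominated. Here the surviving (envelope) indices are i = 4, i = 3, i = 2, i = 1, i = 0.
Intersections between consecutive envelope lines give the roots: for adjacent envelope indices i < j the intersection is x = (a_i − a_j) / (j − i). Reading off the sorted break points: {-6, -4, -1, 8}.
Verification: at each break x_0, at least two indices attain the minimum of min_i(a_i + i · x_0).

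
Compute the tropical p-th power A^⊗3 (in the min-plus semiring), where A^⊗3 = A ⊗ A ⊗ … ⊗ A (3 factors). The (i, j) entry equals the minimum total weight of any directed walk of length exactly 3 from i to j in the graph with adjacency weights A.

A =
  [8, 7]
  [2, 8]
A^⊗3 =
  [17, 16]
  [11, 17]

Each entry (A^⊗3)_ij equals the minimum over all length-3 walks i = v_0 → v_1 → … → v_3 = j of Σ_t A[v_t][v_{t+1}]. For example, for (i, j) = (0, 1) we minimise over 4 possible intermediate vertex sequences; the minimum is 16, attained along the walk 0 → 1 → 0 → 1.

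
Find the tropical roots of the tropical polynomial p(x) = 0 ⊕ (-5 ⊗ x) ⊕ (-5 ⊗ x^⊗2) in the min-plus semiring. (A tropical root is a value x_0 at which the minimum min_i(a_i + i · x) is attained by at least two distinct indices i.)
Roots: {0, 5}

Each tropical root is a break point of the lower envelope of the lines y = a_i + i · x (there are 3 lines, with slopes 0, 1, ..., 2). Only the lines that attain the minimum somewhere contribute to roots; other lines are dominated. Here the surviving (envelope) indices are i = 2, i = 1, i = 0.
Intersections between consecutive envelope lines give the roots: for adjacent envelope indices i < j the intersection is x = (a_i − a_j) / (j − i). Reading off the sorted break points: {0, 5}.
Verification: at each break x_0, at least two indices attain the minimum of min_i(a_i + i · x_0).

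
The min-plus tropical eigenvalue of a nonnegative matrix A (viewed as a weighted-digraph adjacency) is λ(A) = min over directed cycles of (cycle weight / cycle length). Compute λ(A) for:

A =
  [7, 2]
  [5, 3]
λ(A) = 3

Enumerate directed cycles and compute their means (weight / length). Sample:
  cycle 0 → 0: weight = 7, length = 1, mean = 7/1 ≈ 7.000
  cycle 1 → 1: weight = 3, length = 1, mean = 3/1 ≈ 3.000
  cycle 0 → 1 → 0: weight = 7, length = 2, mean = 7/2 ≈ 3.500
  cycle 1 → 0 → 1: weight = 7, length = 2, mean = 7/2 ≈ 3.500
Minimum mean = 3.000, attained e.g. along the cycle 1 → 1 with weight 3 and length 1. So λ(A) = 3/1 = 3.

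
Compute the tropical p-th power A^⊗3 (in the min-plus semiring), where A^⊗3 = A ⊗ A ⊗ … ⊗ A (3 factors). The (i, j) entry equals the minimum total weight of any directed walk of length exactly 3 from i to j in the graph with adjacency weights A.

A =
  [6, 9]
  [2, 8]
A^⊗3 =
  [17, 20]
  [13, 17]

Each entry (A^⊗3)_ij equals the minimum over all length-3 walks i = v_0 → v_1 → … → v_3 = j of Σ_t A[v_t][v_{t+1}]. For example, for (i, j) = (0, 1) we minimise over 4 possible intermediate vertex sequences; the minimum is 20, attained along the walk 0 → 1 → 0 → 1.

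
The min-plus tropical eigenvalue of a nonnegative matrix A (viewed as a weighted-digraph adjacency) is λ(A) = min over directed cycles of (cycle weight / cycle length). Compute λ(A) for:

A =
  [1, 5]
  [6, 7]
λ(A) = 1

Enumerate directed cycles and compute their means (weight / length). Sample:
  cycle 0 → 0: weight = 1, length = 1, mean = 1/1 ≈ 1.000
  cycle 1 → 1: weight = 7, length = 1, mean = 7/1 ≈ 7.000
  cycle 0 → 1 → 0: weight = 11, length = 2, mean = 11/2 ≈ 5.500
  cycle 1 → 0 → 1: weight = 11, length = 2, mean = 11/2 ≈ 5.500
Minimum mean = 1.000, attained e.g. along the cycle 0 → 0 with weight 1 and length 1. So λ(A) = 1/1 = 1.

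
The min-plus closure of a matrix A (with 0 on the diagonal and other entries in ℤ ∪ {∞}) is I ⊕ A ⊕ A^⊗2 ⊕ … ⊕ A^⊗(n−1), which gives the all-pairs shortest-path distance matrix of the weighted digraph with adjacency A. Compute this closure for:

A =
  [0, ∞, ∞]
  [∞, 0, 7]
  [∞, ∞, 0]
Closure =
  [0, ∞, ∞]
  [∞, 0, 7]
  [∞, ∞, 0]

This is the Floyd-Warshall all-pairs shortest-path computation. For each intermediate vertex k = 0, 1, …, 2, update dist[i][j] ← min(dist[i][j], dist[i][k] + dist[k][j]). The final matrix gives, for each (i, j), the minimum total weight of any directed path from i to j (possibly empty when i = j).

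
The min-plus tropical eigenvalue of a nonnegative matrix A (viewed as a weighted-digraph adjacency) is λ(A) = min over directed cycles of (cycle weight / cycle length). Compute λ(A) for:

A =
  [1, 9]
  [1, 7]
λ(A) = 1

Enumerate directed cycles and compute their means (weight / length). Sample:
  cycle 0 → 0: weight = 1, length = 1, mean = 1/1 ≈ 1.000
  cycle 1 → 1: weight = 7, length = 1, mean = 7/1 ≈ 7.000
  cycle 0 → 1 → 0: weight = 10, length = 2, mean = 10/2 ≈ 5.000
  cycle 1 → 0 → 1: weight = 10, length = 2, mean = 10/2 ≈ 5.000
Minimum mean = 1.000, attained e.g. along the cycle 0 → 0 with weight 1 and length 1. So λ(A) = 1/1 = 1.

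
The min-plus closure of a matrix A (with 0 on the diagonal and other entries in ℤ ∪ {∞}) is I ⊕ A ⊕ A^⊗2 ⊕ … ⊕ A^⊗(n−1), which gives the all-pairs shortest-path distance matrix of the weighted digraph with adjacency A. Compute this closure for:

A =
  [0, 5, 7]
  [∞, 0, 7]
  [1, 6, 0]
Closure =
  [0, 5, 7]
  [8, 0, 7]
  [1, 6, 0]

This is the Floyd-Warshall all-pairs shortest-path computation. For each intermediate vertex k = 0, 1, …, 2, update dist[i][j] ← min(dist[i][j], dist[i][k] + dist[k][j]). The final matrix gives, for each (i, j), the minimum total weight of any directed path from i to j (possibly empty when i = j).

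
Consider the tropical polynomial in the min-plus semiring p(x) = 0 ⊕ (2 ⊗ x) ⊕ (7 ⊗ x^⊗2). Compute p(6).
p(6) = 0

A tropical monomial a ⊗ x^⊗i evaluates to a + i · x. Evaluating each term at x = 6:
  Term 0 contributes 0 + 0 · 6 = 0
  Term 1 contributes 2 + 1 · 6 = 8
  Term 2 contributes 7 + 2 · 6 = 19
p(6) = ⊕ of these = min[0, 8, 19] = 0.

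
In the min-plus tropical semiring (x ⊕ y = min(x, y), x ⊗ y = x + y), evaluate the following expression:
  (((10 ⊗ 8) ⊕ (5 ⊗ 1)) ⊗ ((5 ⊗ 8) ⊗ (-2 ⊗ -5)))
(((10 ⊗ 8) ⊕ (5 ⊗ 1)) ⊗ ((5 ⊗ 8) ⊗ (-2 ⊗ -5))) = 12

Expand innermost to outermost. Recall ⊕ takes the minimum of its arguments and ⊗ takes their sum. Working out the expression (((10 ⊗ 8) ⊕ (5 ⊗ 1)) ⊗ ((5 ⊗ 8) ⊗ (-2 ⊗ -5))) gives 12.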